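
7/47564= 7/47564 = 0.00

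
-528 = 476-1004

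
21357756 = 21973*972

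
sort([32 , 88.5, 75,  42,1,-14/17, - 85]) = [-85, - 14/17 , 1,  32, 42,75,  88.5 ] 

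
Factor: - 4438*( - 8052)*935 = 33412015560 = 2^3 * 3^1 *5^1*7^1*11^2*17^1 * 61^1*317^1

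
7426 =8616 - 1190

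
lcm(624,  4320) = 56160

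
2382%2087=295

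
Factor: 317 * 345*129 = 14108085 = 3^2 * 5^1*23^1*43^1*317^1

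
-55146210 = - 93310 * 591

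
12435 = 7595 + 4840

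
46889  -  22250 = 24639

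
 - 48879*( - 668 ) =32651172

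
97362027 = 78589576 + 18772451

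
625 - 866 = - 241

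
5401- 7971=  - 2570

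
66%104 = 66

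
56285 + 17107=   73392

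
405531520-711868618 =-306337098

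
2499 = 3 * 833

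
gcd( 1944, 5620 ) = 4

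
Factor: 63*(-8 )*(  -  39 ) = 19656 = 2^3*3^3*7^1* 13^1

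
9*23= 207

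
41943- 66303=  - 24360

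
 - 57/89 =-57/89 = -  0.64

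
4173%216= 69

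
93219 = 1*93219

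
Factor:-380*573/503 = -217740/503 = - 2^2 * 3^1*5^1*19^1*191^1*503^(-1) 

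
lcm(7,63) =63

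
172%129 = 43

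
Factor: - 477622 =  - 2^1*19^1*12569^1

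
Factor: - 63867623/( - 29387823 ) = 3^(-1 ) * 17^1 * 71^( - 1)*281^(  -  1)*491^( - 1)*1669^1*2251^1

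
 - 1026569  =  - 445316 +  - 581253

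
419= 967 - 548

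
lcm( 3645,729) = 3645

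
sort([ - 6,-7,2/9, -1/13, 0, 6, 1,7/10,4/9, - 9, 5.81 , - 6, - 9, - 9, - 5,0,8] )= [-9, - 9,-9,-7,-6, - 6, - 5, - 1/13 , 0,0, 2/9,4/9, 7/10,1,5.81, 6,8 ] 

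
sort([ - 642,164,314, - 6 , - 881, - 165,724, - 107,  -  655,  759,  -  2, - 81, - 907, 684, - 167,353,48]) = [ - 907, - 881, - 655,  -  642, - 167, - 165, - 107, - 81, - 6, - 2, 48, 164 , 314, 353,684, 724, 759]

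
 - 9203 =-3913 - 5290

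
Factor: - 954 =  - 2^1*3^2*53^1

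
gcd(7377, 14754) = 7377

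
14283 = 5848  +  8435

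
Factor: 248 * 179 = 2^3*31^1*179^1 =44392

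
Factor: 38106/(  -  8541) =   -  2^1 * 13^(-1 )*29^1 = - 58/13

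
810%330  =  150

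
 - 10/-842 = 5/421 = 0.01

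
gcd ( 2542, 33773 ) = 1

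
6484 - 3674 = 2810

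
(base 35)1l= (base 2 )111000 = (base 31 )1p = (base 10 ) 56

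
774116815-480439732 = 293677083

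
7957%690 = 367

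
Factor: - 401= - 401^1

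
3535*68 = 240380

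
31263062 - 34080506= -2817444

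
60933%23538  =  13857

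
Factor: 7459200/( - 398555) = - 2^7*3^2*5^1 *7^1 * 37^1*79^( - 1)*1009^( - 1) = - 1491840/79711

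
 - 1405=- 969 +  - 436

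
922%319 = 284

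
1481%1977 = 1481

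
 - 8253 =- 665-7588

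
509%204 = 101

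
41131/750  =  41131/750 = 54.84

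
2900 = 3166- 266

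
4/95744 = 1/23936= 0.00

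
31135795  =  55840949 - 24705154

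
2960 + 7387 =10347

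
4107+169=4276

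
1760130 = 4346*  405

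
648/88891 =648/88891= 0.01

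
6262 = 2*3131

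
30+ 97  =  127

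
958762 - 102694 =856068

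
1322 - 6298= -4976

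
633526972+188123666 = 821650638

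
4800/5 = 960 = 960.00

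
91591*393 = 35995263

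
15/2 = 15/2 = 7.50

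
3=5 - 2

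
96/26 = 48/13 = 3.69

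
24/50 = 12/25 = 0.48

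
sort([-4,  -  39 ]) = [ - 39,-4]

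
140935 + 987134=1128069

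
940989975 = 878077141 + 62912834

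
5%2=1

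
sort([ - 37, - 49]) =[ - 49, - 37] 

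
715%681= 34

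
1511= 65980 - 64469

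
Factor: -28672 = - 2^12*  7^1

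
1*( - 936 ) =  - 936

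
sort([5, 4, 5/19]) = [5/19 , 4,5] 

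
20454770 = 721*28370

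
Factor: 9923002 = 2^1*17^1*291853^1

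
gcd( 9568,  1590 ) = 2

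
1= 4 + -3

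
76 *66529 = 5056204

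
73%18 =1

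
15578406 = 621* 25086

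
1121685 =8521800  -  7400115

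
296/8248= 37/1031 = 0.04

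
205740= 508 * 405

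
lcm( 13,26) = 26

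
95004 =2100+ 92904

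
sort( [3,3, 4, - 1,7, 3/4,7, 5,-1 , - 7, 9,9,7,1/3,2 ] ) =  [- 7 ,-1,  -  1,1/3, 3/4, 2,3,3 , 4,  5,7, 7, 7,9,9 ]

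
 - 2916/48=-243/4 = -60.75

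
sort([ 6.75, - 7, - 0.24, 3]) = [ - 7, - 0.24,3,6.75]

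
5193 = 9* 577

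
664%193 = 85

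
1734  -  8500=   -  6766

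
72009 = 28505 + 43504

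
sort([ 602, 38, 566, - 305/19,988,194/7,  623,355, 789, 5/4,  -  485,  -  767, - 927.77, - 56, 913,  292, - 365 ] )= [-927.77,  -  767, - 485, - 365, - 56, - 305/19,5/4, 194/7, 38,292,  355 , 566, 602,  623,  789, 913,988 ] 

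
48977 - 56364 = -7387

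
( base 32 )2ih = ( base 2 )101001010001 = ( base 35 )25g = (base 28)3A9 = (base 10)2641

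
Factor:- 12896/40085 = -2^5 * 5^(-1)*13^1  *  31^1*8017^( - 1) 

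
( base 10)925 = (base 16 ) 39d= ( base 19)2ad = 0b1110011101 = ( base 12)651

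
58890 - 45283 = 13607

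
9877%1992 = 1909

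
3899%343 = 126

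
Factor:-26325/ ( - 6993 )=975/259 = 3^1*5^2*7^(-1)*13^1  *37^( - 1 ) 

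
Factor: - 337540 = - 2^2*5^1*7^1*2411^1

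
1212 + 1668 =2880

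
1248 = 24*52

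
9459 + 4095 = 13554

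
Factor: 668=2^2*167^1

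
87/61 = 1  +  26/61 =1.43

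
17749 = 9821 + 7928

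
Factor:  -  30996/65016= - 41/86 = - 2^(  -  1)*41^1*43^( - 1)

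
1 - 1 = 0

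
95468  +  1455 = 96923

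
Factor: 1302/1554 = 31/37 = 31^1* 37^( - 1 )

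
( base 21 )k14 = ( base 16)228D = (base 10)8845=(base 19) 159a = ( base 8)21215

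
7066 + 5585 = 12651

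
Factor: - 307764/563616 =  - 83/152 = -2^( - 3)*19^( - 1) * 83^1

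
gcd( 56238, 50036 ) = 14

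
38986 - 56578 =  - 17592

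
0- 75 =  - 75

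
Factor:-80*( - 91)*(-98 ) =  - 713440 = - 2^5*5^1 * 7^3*13^1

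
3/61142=3/61142 = 0.00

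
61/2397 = 61/2397 = 0.03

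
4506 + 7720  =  12226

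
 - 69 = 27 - 96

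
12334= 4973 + 7361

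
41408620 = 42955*964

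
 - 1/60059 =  - 1+60058/60059= -0.00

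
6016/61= 6016/61 = 98.62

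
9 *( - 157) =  - 1413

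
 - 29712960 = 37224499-66937459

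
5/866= 5/866 =0.01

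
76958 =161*478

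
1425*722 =1028850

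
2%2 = 0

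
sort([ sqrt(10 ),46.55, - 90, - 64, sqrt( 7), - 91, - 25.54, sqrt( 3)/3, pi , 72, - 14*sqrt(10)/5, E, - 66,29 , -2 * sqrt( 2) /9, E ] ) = [ - 91, - 90, - 66, - 64, - 25.54, - 14 * sqrt( 10)/5, - 2*sqrt(2)/9,sqrt(3)/3,sqrt(7), E,E, pi  ,  sqrt(10), 29, 46.55, 72]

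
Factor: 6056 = 2^3*757^1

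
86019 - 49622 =36397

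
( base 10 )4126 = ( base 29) 4q8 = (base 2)1000000011110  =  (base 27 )5HM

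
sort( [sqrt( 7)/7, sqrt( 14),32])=[ sqrt( 7 )/7, sqrt(14),32]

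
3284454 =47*69882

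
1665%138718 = 1665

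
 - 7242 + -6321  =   - 13563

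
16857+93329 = 110186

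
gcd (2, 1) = 1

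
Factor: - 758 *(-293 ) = 222094 = 2^1*293^1*379^1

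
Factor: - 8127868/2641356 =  - 3^( - 3) * 7^1*37^( - 1 )* 53^1  *  661^ ( - 1 )*5477^1 = - 2031967/660339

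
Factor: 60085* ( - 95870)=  - 5760348950 =- 2^1*5^2 * 61^1* 197^1*9587^1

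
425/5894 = 425/5894 = 0.07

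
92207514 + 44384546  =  136592060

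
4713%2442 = 2271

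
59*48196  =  2843564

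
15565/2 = 7782 + 1/2 = 7782.50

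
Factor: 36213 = 3^1 * 12071^1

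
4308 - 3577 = 731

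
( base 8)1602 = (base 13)541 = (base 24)1da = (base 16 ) 382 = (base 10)898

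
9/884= 9/884 = 0.01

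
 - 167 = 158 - 325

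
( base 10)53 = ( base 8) 65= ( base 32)1l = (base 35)1I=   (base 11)49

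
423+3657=4080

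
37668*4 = 150672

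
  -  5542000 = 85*( - 65200 ) 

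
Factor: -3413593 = -419^1 * 8147^1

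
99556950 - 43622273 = 55934677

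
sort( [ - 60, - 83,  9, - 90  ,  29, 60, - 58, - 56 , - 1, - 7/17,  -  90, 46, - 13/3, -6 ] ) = [-90,  -  90, - 83, - 60, - 58,-56,-6, - 13/3, - 1 ,- 7/17, 9, 29, 46, 60] 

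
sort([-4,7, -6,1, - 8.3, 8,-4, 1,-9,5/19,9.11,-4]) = [ - 9,- 8.3 , - 6 , - 4 , - 4, - 4,5/19, 1,1,7, 8,9.11 ] 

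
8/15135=8/15135 = 0.00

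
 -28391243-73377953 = - 101769196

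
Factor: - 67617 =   -  3^2*11^1*683^1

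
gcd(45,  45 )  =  45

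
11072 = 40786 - 29714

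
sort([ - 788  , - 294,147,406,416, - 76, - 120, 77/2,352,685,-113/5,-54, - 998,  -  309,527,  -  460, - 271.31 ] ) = [ - 998, - 788,-460,-309, - 294, - 271.31, - 120,-76, - 54, - 113/5, 77/2,147 , 352,406,  416, 527, 685 ]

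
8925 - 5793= 3132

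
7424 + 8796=16220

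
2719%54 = 19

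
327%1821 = 327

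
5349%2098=1153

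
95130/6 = 15855=15855.00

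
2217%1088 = 41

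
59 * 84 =4956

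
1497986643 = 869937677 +628048966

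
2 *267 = 534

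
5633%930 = 53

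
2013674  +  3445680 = 5459354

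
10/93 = 10/93  =  0.11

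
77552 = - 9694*( - 8)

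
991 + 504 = 1495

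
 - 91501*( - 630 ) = 57645630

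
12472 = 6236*2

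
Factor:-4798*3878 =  - 2^2*7^1*277^1*2399^1 = - 18606644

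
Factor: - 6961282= -2^1*3480641^1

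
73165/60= 1219+5/12 =1219.42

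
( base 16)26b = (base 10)619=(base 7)1543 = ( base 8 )1153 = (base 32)JB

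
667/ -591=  - 2 + 515/591 = - 1.13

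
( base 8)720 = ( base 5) 3324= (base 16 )1D0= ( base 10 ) 464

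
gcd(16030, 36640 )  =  2290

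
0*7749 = 0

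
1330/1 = 1330 = 1330.00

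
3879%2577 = 1302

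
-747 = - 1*747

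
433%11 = 4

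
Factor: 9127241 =59^1*154699^1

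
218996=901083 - 682087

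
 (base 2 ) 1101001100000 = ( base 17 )1663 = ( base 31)70p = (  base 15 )2002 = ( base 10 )6752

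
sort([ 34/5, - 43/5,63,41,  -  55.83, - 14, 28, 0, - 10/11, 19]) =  [  -  55.83,-14, - 43/5,-10/11, 0, 34/5,19,28, 41,63]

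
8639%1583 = 724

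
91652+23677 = 115329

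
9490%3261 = 2968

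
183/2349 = 61/783  =  0.08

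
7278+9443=16721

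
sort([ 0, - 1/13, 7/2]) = [  -  1/13, 0,7/2 ] 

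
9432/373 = 25+107/373 = 25.29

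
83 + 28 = 111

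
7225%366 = 271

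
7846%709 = 47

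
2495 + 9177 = 11672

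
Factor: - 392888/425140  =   - 2^1*5^( - 1) * 29^( - 1 )*67^1= -134/145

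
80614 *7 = 564298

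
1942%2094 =1942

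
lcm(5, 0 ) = 0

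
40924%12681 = 2881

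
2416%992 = 432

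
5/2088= 5/2088 = 0.00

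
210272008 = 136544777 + 73727231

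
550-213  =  337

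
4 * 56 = 224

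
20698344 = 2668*7758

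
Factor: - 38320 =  - 2^4*5^1*479^1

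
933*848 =791184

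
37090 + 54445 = 91535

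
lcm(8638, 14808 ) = 103656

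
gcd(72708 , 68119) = 1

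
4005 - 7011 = - 3006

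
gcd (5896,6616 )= 8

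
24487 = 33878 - 9391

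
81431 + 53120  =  134551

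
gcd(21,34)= 1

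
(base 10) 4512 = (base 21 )A4I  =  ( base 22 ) 972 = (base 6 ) 32520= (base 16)11A0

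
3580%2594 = 986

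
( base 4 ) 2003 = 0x83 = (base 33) 3W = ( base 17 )7C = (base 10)131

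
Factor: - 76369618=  - 2^1*13^1 *281^1*10453^1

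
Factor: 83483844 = 2^2 * 3^1*47^1 * 148021^1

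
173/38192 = 173/38192 = 0.00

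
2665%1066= 533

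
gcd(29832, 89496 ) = 29832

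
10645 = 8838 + 1807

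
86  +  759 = 845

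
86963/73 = 86963/73 = 1191.27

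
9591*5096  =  48875736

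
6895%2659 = 1577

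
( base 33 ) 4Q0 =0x145E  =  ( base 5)131324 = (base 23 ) 9jg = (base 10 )5214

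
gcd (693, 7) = 7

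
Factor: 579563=579563^1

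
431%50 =31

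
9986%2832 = 1490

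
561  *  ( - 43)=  - 24123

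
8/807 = 8/807  =  0.01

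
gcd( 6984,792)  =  72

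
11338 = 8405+2933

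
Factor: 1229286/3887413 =2^1*3^1*139^ (  -  1)*211^1*971^1*27967^( - 1 )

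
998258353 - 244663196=753595157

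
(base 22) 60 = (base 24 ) 5c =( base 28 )4K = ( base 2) 10000100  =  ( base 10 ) 132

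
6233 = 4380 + 1853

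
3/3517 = 3/3517 = 0.00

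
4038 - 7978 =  - 3940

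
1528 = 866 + 662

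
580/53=10+50/53 =10.94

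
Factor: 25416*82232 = 2090008512 = 2^6 * 3^2*19^1*353^1*541^1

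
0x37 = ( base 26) 23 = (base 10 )55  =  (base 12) 47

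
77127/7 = 11018 + 1/7 = 11018.14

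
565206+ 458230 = 1023436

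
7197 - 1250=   5947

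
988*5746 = 5677048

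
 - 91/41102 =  - 1 + 41011/41102   =  - 0.00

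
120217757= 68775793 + 51441964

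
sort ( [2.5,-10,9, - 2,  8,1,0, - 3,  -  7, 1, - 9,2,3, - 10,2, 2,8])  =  [- 10,-10,- 9,-7, -3,-2,0,1,1, 2,2,  2 , 2.5,3, 8,  8,9]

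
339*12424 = 4211736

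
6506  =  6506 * 1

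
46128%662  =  450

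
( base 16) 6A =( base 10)106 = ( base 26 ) 42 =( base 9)127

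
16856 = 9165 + 7691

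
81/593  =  81/593 = 0.14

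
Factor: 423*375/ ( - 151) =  - 158625/151 = -3^3*5^3 * 47^1*151^(-1) 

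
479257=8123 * 59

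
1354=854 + 500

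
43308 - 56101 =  - 12793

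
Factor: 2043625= 5^3*16349^1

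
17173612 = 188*91349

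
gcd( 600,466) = 2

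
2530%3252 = 2530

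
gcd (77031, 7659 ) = 9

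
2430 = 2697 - 267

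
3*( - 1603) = -4809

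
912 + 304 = 1216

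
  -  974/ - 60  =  487/30 = 16.23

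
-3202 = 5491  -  8693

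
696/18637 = 696/18637 = 0.04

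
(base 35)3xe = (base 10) 4844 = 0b1001011101100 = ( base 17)gcg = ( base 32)4NC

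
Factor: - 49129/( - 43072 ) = 73/64 = 2^(-6 )*73^1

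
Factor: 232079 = 232079^1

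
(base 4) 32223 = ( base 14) 4B1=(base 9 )1253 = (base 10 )939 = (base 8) 1653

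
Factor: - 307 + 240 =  - 67^1 = -67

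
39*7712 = 300768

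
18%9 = 0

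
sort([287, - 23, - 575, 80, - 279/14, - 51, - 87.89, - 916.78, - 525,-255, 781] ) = [-916.78, - 575,-525 ,- 255,-87.89, - 51,- 23 , - 279/14, 80,287,781 ]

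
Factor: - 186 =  - 2^1*3^1 * 31^1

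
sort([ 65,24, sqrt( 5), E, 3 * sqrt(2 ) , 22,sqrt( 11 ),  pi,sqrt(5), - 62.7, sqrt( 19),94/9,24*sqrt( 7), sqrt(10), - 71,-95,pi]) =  [-95,-71,-62.7, sqrt( 5) , sqrt( 5 ) , E,pi,  pi,sqrt( 10), sqrt(11) , 3*sqrt(2),sqrt( 19), 94/9, 22 , 24, 24*sqrt( 7) , 65 ]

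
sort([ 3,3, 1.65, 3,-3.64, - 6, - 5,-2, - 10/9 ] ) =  [ - 6,-5 ,-3.64,  -  2, - 10/9,1.65, 3 , 3, 3]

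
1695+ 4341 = 6036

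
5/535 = 1/107 = 0.01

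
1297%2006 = 1297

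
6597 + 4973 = 11570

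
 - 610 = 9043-9653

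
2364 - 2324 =40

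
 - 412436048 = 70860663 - 483296711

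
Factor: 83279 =7^1*11897^1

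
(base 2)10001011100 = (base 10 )1116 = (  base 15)4E6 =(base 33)10R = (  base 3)1112100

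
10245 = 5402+4843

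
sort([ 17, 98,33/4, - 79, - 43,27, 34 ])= [ - 79,-43,33/4,17,27,34, 98 ]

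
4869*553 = 2692557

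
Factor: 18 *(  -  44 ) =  - 792 = - 2^3*3^2* 11^1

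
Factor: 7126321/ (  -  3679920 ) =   -  2^( - 4) *3^(-2)*5^ (-1)*19^(- 1)* 67^1*269^( - 1)*106363^1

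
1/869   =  1/869 = 0.00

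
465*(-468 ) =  - 217620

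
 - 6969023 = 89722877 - 96691900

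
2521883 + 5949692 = 8471575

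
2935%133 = 9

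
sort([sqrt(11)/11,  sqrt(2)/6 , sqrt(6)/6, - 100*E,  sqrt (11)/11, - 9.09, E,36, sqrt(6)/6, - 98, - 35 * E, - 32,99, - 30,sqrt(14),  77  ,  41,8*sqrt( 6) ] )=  [ -100*E, - 98, - 35 * E, - 32,-30,-9.09 , sqrt(2 )/6 , sqrt(11)/11, sqrt (11)/11, sqrt(6)/6  ,  sqrt(6)/6, E,sqrt(14 ), 8 * sqrt(6),36, 41,77,  99 ] 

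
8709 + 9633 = 18342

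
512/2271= 512/2271 =0.23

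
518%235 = 48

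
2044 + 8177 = 10221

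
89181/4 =89181/4 = 22295.25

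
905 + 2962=3867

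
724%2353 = 724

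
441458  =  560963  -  119505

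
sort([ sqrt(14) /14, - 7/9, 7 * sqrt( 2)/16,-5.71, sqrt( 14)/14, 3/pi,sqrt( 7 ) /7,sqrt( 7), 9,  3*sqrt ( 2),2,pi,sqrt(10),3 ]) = [ - 5.71, - 7/9,sqrt( 14 )/14,sqrt(14)/14,sqrt( 7)/7, 7*sqrt( 2)/16, 3/pi,2, sqrt( 7),3,pi,sqrt( 10 ),3 * sqrt(2),9] 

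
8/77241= 8/77241 = 0.00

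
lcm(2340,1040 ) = 9360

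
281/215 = 281/215 = 1.31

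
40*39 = 1560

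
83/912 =83/912 = 0.09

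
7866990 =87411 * 90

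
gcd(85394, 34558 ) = 2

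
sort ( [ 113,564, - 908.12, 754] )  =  [ - 908.12,113,564,754 ] 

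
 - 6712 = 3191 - 9903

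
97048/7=13864 =13864.00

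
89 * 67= 5963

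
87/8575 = 87/8575=0.01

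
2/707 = 2/707 = 0.00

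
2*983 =1966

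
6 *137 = 822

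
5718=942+4776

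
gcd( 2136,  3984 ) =24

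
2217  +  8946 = 11163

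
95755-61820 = 33935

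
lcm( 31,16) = 496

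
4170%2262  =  1908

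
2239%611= 406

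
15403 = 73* 211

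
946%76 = 34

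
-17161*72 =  - 1235592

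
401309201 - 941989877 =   -  540680676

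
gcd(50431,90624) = 1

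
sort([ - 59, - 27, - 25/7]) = [ - 59, - 27,  -  25/7]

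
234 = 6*39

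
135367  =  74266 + 61101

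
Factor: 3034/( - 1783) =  - 2^1*37^1*41^1*1783^( - 1)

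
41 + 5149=5190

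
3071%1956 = 1115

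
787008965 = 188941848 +598067117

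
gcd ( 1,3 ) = 1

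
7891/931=7891/931 = 8.48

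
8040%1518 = 450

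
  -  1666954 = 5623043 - 7289997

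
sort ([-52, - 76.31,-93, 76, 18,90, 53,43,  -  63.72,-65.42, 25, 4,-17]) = [ -93, - 76.31, - 65.42, - 63.72, - 52, - 17,4,  18, 25, 43, 53,76,90 ] 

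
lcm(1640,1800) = 73800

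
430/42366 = 215/21183 = 0.01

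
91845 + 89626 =181471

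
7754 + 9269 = 17023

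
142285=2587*55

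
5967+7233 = 13200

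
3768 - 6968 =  - 3200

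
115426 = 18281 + 97145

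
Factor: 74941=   74941^1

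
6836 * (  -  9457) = - 64648052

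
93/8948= 93/8948= 0.01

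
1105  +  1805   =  2910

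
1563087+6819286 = 8382373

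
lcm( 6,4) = 12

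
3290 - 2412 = 878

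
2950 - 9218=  - 6268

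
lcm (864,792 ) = 9504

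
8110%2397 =919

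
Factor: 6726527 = 2371^1 * 2837^1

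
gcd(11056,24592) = 16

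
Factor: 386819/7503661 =11^( - 1 )*179^1*2161^1*682151^( - 1)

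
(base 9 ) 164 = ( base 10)139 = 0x8b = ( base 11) 117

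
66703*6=400218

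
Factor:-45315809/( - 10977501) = 3^( - 1 )*7^1 *11^1*499^( - 1)*7333^(-1)*588517^1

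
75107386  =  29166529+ 45940857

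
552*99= 54648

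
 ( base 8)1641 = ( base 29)131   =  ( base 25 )1c4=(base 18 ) 2fb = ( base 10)929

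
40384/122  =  331 + 1/61 = 331.02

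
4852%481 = 42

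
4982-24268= -19286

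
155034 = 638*243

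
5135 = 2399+2736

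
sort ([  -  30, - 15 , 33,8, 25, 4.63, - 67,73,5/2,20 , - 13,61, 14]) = [ - 67, - 30, - 15, - 13, 5/2, 4.63, 8,14, 20,25,33, 61, 73 ] 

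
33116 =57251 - 24135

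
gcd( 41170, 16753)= 1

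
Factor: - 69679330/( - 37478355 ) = 13935866/7495671 =2^1*3^( - 1 )*7^1*19^(-1) * 67^1*83^1*107^ ( - 1)*179^1*1229^(  -  1)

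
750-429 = 321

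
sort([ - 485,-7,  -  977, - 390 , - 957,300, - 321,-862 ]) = [  -  977,-957, - 862,-485 , -390, - 321,-7, 300 ]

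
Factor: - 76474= - 2^1*38237^1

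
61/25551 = 61/25551 = 0.00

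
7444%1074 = 1000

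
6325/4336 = 6325/4336 = 1.46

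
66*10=660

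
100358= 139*722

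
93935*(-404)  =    -  37949740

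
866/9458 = 433/4729 = 0.09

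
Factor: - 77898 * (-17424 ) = 1357294752 = 2^5 * 3^3*11^2 * 12983^1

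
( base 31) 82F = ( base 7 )31432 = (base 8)17125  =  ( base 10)7765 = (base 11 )591a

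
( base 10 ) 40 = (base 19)22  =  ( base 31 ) 19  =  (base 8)50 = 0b101000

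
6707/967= 6707/967=6.94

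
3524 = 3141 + 383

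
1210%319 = 253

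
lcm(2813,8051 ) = 233479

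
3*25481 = 76443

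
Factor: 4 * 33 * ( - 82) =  - 2^3*3^1 * 11^1*41^1 = -  10824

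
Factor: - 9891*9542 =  - 94379922 = - 2^1*3^2*7^1*13^1*157^1*367^1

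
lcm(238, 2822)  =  19754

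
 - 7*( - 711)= 4977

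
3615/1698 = 2 + 73/566= 2.13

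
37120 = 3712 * 10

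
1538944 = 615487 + 923457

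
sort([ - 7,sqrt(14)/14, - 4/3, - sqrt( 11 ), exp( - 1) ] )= [ - 7, - sqrt( 11 ), - 4/3, sqrt( 14)/14,exp( - 1)] 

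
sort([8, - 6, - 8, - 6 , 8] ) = [ - 8, - 6,-6, 8, 8 ] 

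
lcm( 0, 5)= 0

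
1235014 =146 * 8459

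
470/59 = 470/59 = 7.97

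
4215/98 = 43+1/98 =43.01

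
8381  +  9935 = 18316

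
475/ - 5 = -95 + 0/1= - 95.00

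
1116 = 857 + 259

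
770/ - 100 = -8 + 3/10 =- 7.70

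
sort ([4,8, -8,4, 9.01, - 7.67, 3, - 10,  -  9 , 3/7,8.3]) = [ - 10, - 9,-8,-7.67,3/7,3,4, 4,8,  8.3,  9.01] 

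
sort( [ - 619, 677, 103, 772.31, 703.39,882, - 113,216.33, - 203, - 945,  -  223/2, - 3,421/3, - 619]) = [ - 945 , - 619  ,- 619,-203, - 113, - 223/2 ,- 3,103,421/3,216.33 , 677,703.39,772.31, 882]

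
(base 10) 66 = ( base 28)2A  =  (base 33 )20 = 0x42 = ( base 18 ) 3c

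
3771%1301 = 1169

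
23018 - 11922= 11096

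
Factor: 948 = 2^2*3^1*79^1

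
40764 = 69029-28265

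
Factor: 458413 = 19^1*23^1*1049^1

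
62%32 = 30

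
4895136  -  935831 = 3959305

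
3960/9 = 440=440.00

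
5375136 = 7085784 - 1710648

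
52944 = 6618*8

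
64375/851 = 75+550/851 = 75.65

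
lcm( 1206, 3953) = 71154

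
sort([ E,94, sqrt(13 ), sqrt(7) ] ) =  [ sqrt(7 ),E,sqrt(13), 94 ]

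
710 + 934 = 1644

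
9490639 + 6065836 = 15556475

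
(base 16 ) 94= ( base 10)148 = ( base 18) 84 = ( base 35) 48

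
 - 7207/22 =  - 7207/22 = - 327.59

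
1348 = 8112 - 6764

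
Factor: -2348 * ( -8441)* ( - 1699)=-33673276132 = - 2^2 * 23^1* 367^1*587^1*1699^1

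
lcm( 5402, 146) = 5402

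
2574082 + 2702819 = 5276901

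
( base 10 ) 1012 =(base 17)389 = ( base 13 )5CB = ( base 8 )1764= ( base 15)477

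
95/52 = 1+43/52 =1.83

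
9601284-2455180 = 7146104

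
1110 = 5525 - 4415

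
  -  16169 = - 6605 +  - 9564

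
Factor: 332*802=2^3*83^1 *401^1 = 266264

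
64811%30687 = 3437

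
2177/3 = 2177/3  =  725.67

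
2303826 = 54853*42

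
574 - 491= 83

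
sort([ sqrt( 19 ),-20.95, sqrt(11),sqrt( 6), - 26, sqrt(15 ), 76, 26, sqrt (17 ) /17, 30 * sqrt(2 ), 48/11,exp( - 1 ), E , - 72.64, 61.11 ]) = [  -  72.64, - 26,  -  20.95,sqrt( 17)/17,exp(-1 ),sqrt( 6),E,sqrt(11 ), sqrt(15 ), sqrt ( 19 ),48/11, 26,30 * sqrt (2 ), 61.11, 76 ]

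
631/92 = 631/92 =6.86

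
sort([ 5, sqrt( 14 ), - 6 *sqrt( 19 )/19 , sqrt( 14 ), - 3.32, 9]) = [- 3.32, - 6*sqrt( 19)/19,sqrt(14 ) , sqrt( 14 ),5,9 ]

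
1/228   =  1/228 = 0.00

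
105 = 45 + 60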